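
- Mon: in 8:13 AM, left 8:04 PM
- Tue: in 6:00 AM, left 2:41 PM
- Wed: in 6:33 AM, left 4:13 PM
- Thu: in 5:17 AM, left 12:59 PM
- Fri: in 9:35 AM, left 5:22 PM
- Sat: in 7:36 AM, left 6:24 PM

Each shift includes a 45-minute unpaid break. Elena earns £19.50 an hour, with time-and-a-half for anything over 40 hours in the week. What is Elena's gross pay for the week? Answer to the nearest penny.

Mon: 8:13 AM–8:04 PM = 11 h 51 min; less 45 min break → 11 h 6 min
Tue: 6:00 AM–2:41 PM = 8 h 41 min; less 45 min break → 7 h 56 min
Wed: 6:33 AM–4:13 PM = 9 h 40 min; less 45 min break → 8 h 55 min
Thu: 5:17 AM–12:59 PM = 7 h 42 min; less 45 min break → 6 h 57 min
Fri: 9:35 AM–5:22 PM = 7 h 47 min; less 45 min break → 7 h 2 min
Sat: 7:36 AM–6:24 PM = 10 h 48 min; less 45 min break → 10 h 3 min
Total worked: 51 h 59 min = 3119 min.
Regular 40 h 0 min = 2400 min at £19.50/h; overtime 11 h 59 min = 719 min at £29.25/h.
Pay = (2400 × £19.50 + 719 × £29.25) ÷ 60 = £1130.51.

£1130.51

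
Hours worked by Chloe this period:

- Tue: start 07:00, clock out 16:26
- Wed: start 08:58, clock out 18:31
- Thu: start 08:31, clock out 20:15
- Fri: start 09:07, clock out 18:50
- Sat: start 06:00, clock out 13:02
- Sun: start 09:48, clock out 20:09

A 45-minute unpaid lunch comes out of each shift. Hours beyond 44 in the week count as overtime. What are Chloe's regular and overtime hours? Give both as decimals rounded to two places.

Regular 44.00 hours, overtime 9.32 hours

Tue: 07:00–16:26 = 9 h 26 min; less 45 min break → 8 h 41 min
Wed: 08:58–18:31 = 9 h 33 min; less 45 min break → 8 h 48 min
Thu: 08:31–20:15 = 11 h 44 min; less 45 min break → 10 h 59 min
Fri: 09:07–18:50 = 9 h 43 min; less 45 min break → 8 h 58 min
Sat: 06:00–13:02 = 7 h 2 min; less 45 min break → 6 h 17 min
Sun: 09:48–20:09 = 10 h 21 min; less 45 min break → 9 h 36 min
Total worked: 53 h 19 min = 53.32 h.
Threshold 44 h → overtime 9 h 19 min, regular 44 h 0 min.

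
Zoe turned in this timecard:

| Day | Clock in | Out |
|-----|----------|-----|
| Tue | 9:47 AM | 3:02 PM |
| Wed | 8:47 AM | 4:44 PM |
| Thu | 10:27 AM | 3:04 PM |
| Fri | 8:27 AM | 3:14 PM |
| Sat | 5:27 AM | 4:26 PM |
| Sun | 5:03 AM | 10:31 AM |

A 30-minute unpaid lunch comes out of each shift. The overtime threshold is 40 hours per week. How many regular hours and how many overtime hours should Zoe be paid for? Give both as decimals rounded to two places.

Tue: 9:47 AM–3:02 PM = 5 h 15 min; less 30 min break → 4 h 45 min
Wed: 8:47 AM–4:44 PM = 7 h 57 min; less 30 min break → 7 h 27 min
Thu: 10:27 AM–3:04 PM = 4 h 37 min; less 30 min break → 4 h 7 min
Fri: 8:27 AM–3:14 PM = 6 h 47 min; less 30 min break → 6 h 17 min
Sat: 5:27 AM–4:26 PM = 10 h 59 min; less 30 min break → 10 h 29 min
Sun: 5:03 AM–10:31 AM = 5 h 28 min; less 30 min break → 4 h 58 min
Total worked: 38 h 3 min = 38.05 h.
Threshold 40 h → overtime 0 h 0 min, regular 38 h 3 min.

Regular 38.05 hours, overtime 0.00 hours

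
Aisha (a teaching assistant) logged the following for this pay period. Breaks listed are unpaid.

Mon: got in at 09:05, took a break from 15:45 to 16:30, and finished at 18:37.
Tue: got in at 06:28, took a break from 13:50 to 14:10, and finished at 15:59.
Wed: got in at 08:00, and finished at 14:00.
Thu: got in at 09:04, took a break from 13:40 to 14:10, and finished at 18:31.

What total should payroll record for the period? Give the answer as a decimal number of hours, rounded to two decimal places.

Mon: 09:05–18:37 = 9 h 32 min; less 45 min break → 8 h 47 min
Tue: 06:28–15:59 = 9 h 31 min; less 20 min break → 9 h 11 min
Wed: 08:00–14:00 = 6 h 0 min
Thu: 09:04–18:31 = 9 h 27 min; less 30 min break → 8 h 57 min
Total: 8 h 47 min + 9 h 11 min + 6 h 0 min + 8 h 57 min = 32 h 55 min.

32.92 hours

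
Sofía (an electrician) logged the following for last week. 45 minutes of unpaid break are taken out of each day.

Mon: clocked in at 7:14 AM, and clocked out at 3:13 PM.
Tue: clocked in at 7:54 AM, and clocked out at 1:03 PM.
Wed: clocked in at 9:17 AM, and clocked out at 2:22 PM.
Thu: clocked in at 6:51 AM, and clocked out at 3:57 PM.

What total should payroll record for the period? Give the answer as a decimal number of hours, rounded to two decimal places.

Mon: 7:14 AM–3:13 PM = 7 h 59 min; less 45 min break → 7 h 14 min
Tue: 7:54 AM–1:03 PM = 5 h 9 min; less 45 min break → 4 h 24 min
Wed: 9:17 AM–2:22 PM = 5 h 5 min; less 45 min break → 4 h 20 min
Thu: 6:51 AM–3:57 PM = 9 h 6 min; less 45 min break → 8 h 21 min
Total: 7 h 14 min + 4 h 24 min + 4 h 20 min + 8 h 21 min = 24 h 19 min.

24.32 hours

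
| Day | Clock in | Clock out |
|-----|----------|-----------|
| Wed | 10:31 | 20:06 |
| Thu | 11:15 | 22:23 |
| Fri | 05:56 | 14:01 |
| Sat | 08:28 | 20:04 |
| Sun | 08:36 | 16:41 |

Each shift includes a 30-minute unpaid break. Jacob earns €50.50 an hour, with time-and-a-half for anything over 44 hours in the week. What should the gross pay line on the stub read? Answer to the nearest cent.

Wed: 10:31–20:06 = 9 h 35 min; less 30 min break → 9 h 5 min
Thu: 11:15–22:23 = 11 h 8 min; less 30 min break → 10 h 38 min
Fri: 05:56–14:01 = 8 h 5 min; less 30 min break → 7 h 35 min
Sat: 08:28–20:04 = 11 h 36 min; less 30 min break → 11 h 6 min
Sun: 08:36–16:41 = 8 h 5 min; less 30 min break → 7 h 35 min
Total worked: 45 h 59 min = 2759 min.
Regular 44 h 0 min = 2640 min at €50.50/h; overtime 1 h 59 min = 119 min at €75.75/h.
Pay = (2640 × €50.50 + 119 × €75.75) ÷ 60 = €2372.24.

€2372.24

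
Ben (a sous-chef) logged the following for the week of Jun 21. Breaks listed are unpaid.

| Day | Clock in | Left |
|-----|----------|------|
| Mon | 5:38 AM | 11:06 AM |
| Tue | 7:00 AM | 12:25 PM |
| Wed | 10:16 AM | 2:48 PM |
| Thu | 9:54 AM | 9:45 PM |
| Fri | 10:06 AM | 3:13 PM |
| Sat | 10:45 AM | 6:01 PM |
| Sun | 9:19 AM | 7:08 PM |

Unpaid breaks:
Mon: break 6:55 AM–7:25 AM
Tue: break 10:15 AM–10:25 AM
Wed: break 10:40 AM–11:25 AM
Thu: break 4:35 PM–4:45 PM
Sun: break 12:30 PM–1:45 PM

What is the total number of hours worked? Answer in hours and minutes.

Mon: 5:38 AM–11:06 AM = 5 h 28 min; less 30 min break → 4 h 58 min
Tue: 7:00 AM–12:25 PM = 5 h 25 min; less 10 min break → 5 h 15 min
Wed: 10:16 AM–2:48 PM = 4 h 32 min; less 45 min break → 3 h 47 min
Thu: 9:54 AM–9:45 PM = 11 h 51 min; less 10 min break → 11 h 41 min
Fri: 10:06 AM–3:13 PM = 5 h 7 min
Sat: 10:45 AM–6:01 PM = 7 h 16 min
Sun: 9:19 AM–7:08 PM = 9 h 49 min; less 75 min break → 8 h 34 min
Total: 4 h 58 min + 5 h 15 min + 3 h 47 min + 11 h 41 min + 5 h 7 min + 7 h 16 min + 8 h 34 min = 46 h 38 min.

46 h 38 min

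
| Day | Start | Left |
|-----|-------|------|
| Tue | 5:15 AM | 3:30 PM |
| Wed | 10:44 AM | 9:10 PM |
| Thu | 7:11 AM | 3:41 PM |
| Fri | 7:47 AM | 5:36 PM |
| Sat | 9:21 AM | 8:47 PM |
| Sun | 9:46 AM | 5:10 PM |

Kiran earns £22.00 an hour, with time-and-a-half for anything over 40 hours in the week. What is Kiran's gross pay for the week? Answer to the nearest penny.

£1468.50

Tue: 5:15 AM–3:30 PM = 10 h 15 min
Wed: 10:44 AM–9:10 PM = 10 h 26 min
Thu: 7:11 AM–3:41 PM = 8 h 30 min
Fri: 7:47 AM–5:36 PM = 9 h 49 min
Sat: 9:21 AM–8:47 PM = 11 h 26 min
Sun: 9:46 AM–5:10 PM = 7 h 24 min
Total worked: 57 h 50 min = 3470 min.
Regular 40 h 0 min = 2400 min at £22.00/h; overtime 17 h 50 min = 1070 min at £33.00/h.
Pay = (2400 × £22.00 + 1070 × £33.00) ÷ 60 = £1468.50.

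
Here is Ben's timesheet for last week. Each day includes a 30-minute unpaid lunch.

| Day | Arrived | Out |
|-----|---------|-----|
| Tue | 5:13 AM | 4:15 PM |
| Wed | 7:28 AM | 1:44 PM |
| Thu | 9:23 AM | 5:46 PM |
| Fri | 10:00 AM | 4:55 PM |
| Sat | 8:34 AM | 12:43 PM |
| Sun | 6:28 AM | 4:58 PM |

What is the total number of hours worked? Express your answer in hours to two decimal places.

Tue: 5:13 AM–4:15 PM = 11 h 2 min; less 30 min break → 10 h 32 min
Wed: 7:28 AM–1:44 PM = 6 h 16 min; less 30 min break → 5 h 46 min
Thu: 9:23 AM–5:46 PM = 8 h 23 min; less 30 min break → 7 h 53 min
Fri: 10:00 AM–4:55 PM = 6 h 55 min; less 30 min break → 6 h 25 min
Sat: 8:34 AM–12:43 PM = 4 h 9 min; less 30 min break → 3 h 39 min
Sun: 6:28 AM–4:58 PM = 10 h 30 min; less 30 min break → 10 h 0 min
Total: 10 h 32 min + 5 h 46 min + 7 h 53 min + 6 h 25 min + 3 h 39 min + 10 h 0 min = 44 h 15 min.

44.25 hours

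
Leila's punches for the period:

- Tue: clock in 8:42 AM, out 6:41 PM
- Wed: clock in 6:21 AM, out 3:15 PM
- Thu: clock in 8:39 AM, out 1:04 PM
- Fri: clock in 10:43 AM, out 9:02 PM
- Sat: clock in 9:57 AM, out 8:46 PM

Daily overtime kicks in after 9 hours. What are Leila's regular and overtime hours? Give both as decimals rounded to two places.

Regular 40.32 hours, overtime 4.12 hours

Tue: 8:42 AM–6:41 PM = 9 h 59 min
Wed: 6:21 AM–3:15 PM = 8 h 54 min
Thu: 8:39 AM–1:04 PM = 4 h 25 min
Fri: 10:43 AM–9:02 PM = 10 h 19 min
Sat: 9:57 AM–8:46 PM = 10 h 49 min
Tue reg 9 h 0 min / OT 0 h 59 min; Wed reg 8 h 54 min / OT 0 h 0 min; Thu reg 4 h 25 min / OT 0 h 0 min; Fri reg 9 h 0 min / OT 1 h 19 min; Sat reg 9 h 0 min / OT 1 h 49 min.
Totals: regular 40 h 19 min, overtime 4 h 7 min.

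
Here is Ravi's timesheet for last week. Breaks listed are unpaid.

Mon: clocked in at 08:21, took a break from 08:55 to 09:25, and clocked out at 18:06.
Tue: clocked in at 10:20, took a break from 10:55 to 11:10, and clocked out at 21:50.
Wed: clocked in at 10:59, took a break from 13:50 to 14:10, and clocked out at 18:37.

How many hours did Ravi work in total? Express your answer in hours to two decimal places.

27.80 hours

Mon: 08:21–18:06 = 9 h 45 min; less 30 min break → 9 h 15 min
Tue: 10:20–21:50 = 11 h 30 min; less 15 min break → 11 h 15 min
Wed: 10:59–18:37 = 7 h 38 min; less 20 min break → 7 h 18 min
Total: 9 h 15 min + 11 h 15 min + 7 h 18 min = 27 h 48 min.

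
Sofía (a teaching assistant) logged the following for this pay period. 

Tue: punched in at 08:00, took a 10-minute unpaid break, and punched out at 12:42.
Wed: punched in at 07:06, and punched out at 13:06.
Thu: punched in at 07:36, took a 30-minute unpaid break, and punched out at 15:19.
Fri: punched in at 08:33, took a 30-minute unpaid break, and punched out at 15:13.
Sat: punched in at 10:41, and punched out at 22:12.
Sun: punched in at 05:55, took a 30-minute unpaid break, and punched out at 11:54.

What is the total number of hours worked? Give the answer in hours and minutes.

Tue: 08:00–12:42 = 4 h 42 min; less 10 min break → 4 h 32 min
Wed: 07:06–13:06 = 6 h 0 min
Thu: 07:36–15:19 = 7 h 43 min; less 30 min break → 7 h 13 min
Fri: 08:33–15:13 = 6 h 40 min; less 30 min break → 6 h 10 min
Sat: 10:41–22:12 = 11 h 31 min
Sun: 05:55–11:54 = 5 h 59 min; less 30 min break → 5 h 29 min
Total: 4 h 32 min + 6 h 0 min + 7 h 13 min + 6 h 10 min + 11 h 31 min + 5 h 29 min = 40 h 55 min.

40 h 55 min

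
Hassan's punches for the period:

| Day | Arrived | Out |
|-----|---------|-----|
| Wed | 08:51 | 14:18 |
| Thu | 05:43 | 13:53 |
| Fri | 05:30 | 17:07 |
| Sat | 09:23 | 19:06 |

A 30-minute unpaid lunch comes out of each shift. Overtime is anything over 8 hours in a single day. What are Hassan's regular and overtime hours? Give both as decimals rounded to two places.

Regular 28.62 hours, overtime 4.33 hours

Wed: 08:51–14:18 = 5 h 27 min; less 30 min break → 4 h 57 min
Thu: 05:43–13:53 = 8 h 10 min; less 30 min break → 7 h 40 min
Fri: 05:30–17:07 = 11 h 37 min; less 30 min break → 11 h 7 min
Sat: 09:23–19:06 = 9 h 43 min; less 30 min break → 9 h 13 min
Wed reg 4 h 57 min / OT 0 h 0 min; Thu reg 7 h 40 min / OT 0 h 0 min; Fri reg 8 h 0 min / OT 3 h 7 min; Sat reg 8 h 0 min / OT 1 h 13 min.
Totals: regular 28 h 37 min, overtime 4 h 20 min.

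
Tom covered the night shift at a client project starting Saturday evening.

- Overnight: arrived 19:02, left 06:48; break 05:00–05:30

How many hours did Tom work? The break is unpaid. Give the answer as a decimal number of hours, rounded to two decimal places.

11.27 hours

Overnight: 19:02 → midnight = 4 h 58 min; midnight → 06:48 = 6 h 48 min; span 11 h 46 min; less 30 min break → 11 h 16 min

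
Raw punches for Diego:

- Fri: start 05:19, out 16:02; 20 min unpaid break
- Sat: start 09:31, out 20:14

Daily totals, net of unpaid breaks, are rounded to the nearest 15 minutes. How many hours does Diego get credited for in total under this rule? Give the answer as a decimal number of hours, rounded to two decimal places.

21.25 hours

Fri: 05:19–16:02 = 10 h 43 min − 20 min = 10 h 23 min → rounds to 10 h 30 min
Sat: 09:31–20:14 = 10 h 43 min → rounds to 10 h 45 min
Total credited: 21 h 15 min.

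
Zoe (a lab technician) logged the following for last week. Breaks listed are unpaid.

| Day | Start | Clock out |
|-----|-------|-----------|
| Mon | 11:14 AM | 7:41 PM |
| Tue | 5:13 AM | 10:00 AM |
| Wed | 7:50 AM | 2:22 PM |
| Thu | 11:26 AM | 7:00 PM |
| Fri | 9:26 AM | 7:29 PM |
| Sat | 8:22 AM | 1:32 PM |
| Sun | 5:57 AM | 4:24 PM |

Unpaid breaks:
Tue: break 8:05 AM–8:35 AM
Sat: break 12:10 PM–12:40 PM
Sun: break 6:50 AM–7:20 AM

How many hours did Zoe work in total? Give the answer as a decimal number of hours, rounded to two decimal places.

51.50 hours

Mon: 11:14 AM–7:41 PM = 8 h 27 min
Tue: 5:13 AM–10:00 AM = 4 h 47 min; less 30 min break → 4 h 17 min
Wed: 7:50 AM–2:22 PM = 6 h 32 min
Thu: 11:26 AM–7:00 PM = 7 h 34 min
Fri: 9:26 AM–7:29 PM = 10 h 3 min
Sat: 8:22 AM–1:32 PM = 5 h 10 min; less 30 min break → 4 h 40 min
Sun: 5:57 AM–4:24 PM = 10 h 27 min; less 30 min break → 9 h 57 min
Total: 8 h 27 min + 4 h 17 min + 6 h 32 min + 7 h 34 min + 10 h 3 min + 4 h 40 min + 9 h 57 min = 51 h 30 min.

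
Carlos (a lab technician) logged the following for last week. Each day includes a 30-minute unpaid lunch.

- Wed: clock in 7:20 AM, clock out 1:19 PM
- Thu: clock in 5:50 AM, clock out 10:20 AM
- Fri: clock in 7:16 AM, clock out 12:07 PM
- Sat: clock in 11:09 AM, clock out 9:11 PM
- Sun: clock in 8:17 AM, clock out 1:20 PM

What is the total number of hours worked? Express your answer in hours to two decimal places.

Wed: 7:20 AM–1:19 PM = 5 h 59 min; less 30 min break → 5 h 29 min
Thu: 5:50 AM–10:20 AM = 4 h 30 min; less 30 min break → 4 h 0 min
Fri: 7:16 AM–12:07 PM = 4 h 51 min; less 30 min break → 4 h 21 min
Sat: 11:09 AM–9:11 PM = 10 h 2 min; less 30 min break → 9 h 32 min
Sun: 8:17 AM–1:20 PM = 5 h 3 min; less 30 min break → 4 h 33 min
Total: 5 h 29 min + 4 h 0 min + 4 h 21 min + 9 h 32 min + 4 h 33 min = 27 h 55 min.

27.92 hours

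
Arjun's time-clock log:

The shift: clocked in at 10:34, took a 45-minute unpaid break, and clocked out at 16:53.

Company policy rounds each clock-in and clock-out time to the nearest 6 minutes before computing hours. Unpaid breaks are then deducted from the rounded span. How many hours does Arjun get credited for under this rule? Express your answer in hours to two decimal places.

5.55 hours

The shift: in 10:34→10:36, out 16:53→16:54; 6 h 18 min − 45 min = 5 h 33 min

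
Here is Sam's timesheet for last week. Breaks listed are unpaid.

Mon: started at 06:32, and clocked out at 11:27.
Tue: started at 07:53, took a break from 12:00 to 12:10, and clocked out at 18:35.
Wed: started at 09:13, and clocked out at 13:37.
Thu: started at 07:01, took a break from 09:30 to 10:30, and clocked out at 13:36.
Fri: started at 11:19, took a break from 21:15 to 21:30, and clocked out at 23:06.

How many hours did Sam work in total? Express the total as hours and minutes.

Mon: 06:32–11:27 = 4 h 55 min
Tue: 07:53–18:35 = 10 h 42 min; less 10 min break → 10 h 32 min
Wed: 09:13–13:37 = 4 h 24 min
Thu: 07:01–13:36 = 6 h 35 min; less 60 min break → 5 h 35 min
Fri: 11:19–23:06 = 11 h 47 min; less 15 min break → 11 h 32 min
Total: 4 h 55 min + 10 h 32 min + 4 h 24 min + 5 h 35 min + 11 h 32 min = 36 h 58 min.

36 h 58 min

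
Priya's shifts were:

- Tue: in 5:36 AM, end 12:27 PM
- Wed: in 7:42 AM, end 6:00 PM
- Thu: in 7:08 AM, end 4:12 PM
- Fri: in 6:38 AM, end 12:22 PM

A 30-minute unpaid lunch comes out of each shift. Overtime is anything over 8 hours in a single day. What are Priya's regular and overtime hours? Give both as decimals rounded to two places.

Tue: 5:36 AM–12:27 PM = 6 h 51 min; less 30 min break → 6 h 21 min
Wed: 7:42 AM–6:00 PM = 10 h 18 min; less 30 min break → 9 h 48 min
Thu: 7:08 AM–4:12 PM = 9 h 4 min; less 30 min break → 8 h 34 min
Fri: 6:38 AM–12:22 PM = 5 h 44 min; less 30 min break → 5 h 14 min
Tue reg 6 h 21 min / OT 0 h 0 min; Wed reg 8 h 0 min / OT 1 h 48 min; Thu reg 8 h 0 min / OT 0 h 34 min; Fri reg 5 h 14 min / OT 0 h 0 min.
Totals: regular 27 h 35 min, overtime 2 h 22 min.

Regular 27.58 hours, overtime 2.37 hours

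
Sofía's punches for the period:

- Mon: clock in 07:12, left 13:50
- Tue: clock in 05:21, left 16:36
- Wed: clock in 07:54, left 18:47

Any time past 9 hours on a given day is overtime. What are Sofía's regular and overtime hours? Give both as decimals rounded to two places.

Regular 24.63 hours, overtime 4.13 hours

Mon: 07:12–13:50 = 6 h 38 min
Tue: 05:21–16:36 = 11 h 15 min
Wed: 07:54–18:47 = 10 h 53 min
Mon reg 6 h 38 min / OT 0 h 0 min; Tue reg 9 h 0 min / OT 2 h 15 min; Wed reg 9 h 0 min / OT 1 h 53 min.
Totals: regular 24 h 38 min, overtime 4 h 8 min.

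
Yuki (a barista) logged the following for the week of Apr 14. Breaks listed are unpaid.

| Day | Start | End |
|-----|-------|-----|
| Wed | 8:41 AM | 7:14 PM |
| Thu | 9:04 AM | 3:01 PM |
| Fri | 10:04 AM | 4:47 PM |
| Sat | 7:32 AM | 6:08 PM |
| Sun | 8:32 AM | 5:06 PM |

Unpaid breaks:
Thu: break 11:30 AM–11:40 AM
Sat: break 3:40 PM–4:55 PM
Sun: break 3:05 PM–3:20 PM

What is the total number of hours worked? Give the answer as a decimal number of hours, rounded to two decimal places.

Wed: 8:41 AM–7:14 PM = 10 h 33 min
Thu: 9:04 AM–3:01 PM = 5 h 57 min; less 10 min break → 5 h 47 min
Fri: 10:04 AM–4:47 PM = 6 h 43 min
Sat: 7:32 AM–6:08 PM = 10 h 36 min; less 75 min break → 9 h 21 min
Sun: 8:32 AM–5:06 PM = 8 h 34 min; less 15 min break → 8 h 19 min
Total: 10 h 33 min + 5 h 47 min + 6 h 43 min + 9 h 21 min + 8 h 19 min = 40 h 43 min.

40.72 hours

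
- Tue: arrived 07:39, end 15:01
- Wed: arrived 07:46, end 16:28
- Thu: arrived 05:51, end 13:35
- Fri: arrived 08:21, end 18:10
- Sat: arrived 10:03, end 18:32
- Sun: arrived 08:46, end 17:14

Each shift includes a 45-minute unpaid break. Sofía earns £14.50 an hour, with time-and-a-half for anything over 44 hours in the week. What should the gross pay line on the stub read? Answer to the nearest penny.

Tue: 07:39–15:01 = 7 h 22 min; less 45 min break → 6 h 37 min
Wed: 07:46–16:28 = 8 h 42 min; less 45 min break → 7 h 57 min
Thu: 05:51–13:35 = 7 h 44 min; less 45 min break → 6 h 59 min
Fri: 08:21–18:10 = 9 h 49 min; less 45 min break → 9 h 4 min
Sat: 10:03–18:32 = 8 h 29 min; less 45 min break → 7 h 44 min
Sun: 08:46–17:14 = 8 h 28 min; less 45 min break → 7 h 43 min
Total worked: 46 h 4 min = 2764 min.
Regular 44 h 0 min = 2640 min at £14.50/h; overtime 2 h 4 min = 124 min at £21.75/h.
Pay = (2640 × £14.50 + 124 × £21.75) ÷ 60 = £682.95.

£682.95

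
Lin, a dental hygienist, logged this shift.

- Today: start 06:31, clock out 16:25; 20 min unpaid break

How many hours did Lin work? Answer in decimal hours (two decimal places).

Today: 06:31–16:25 = 9 h 54 min; less 20 min break → 9 h 34 min

9.57 hours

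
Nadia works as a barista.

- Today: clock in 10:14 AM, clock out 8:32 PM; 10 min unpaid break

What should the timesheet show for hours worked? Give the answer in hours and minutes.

10 h 8 min

Today: 10:14 AM–8:32 PM = 10 h 18 min; less 10 min break → 10 h 8 min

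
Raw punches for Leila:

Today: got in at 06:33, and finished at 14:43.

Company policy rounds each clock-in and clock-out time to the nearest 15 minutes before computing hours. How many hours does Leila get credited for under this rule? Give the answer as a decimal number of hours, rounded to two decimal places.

8.25 hours

Today: in 06:33→06:30, out 14:43→14:45; 8 h 15 min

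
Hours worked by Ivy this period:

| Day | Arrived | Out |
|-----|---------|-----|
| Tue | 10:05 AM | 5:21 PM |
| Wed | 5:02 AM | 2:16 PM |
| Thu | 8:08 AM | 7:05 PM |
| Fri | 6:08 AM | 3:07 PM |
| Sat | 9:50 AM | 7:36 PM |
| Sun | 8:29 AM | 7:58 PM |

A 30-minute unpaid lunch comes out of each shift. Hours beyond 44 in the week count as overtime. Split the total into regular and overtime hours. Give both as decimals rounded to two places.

Tue: 10:05 AM–5:21 PM = 7 h 16 min; less 30 min break → 6 h 46 min
Wed: 5:02 AM–2:16 PM = 9 h 14 min; less 30 min break → 8 h 44 min
Thu: 8:08 AM–7:05 PM = 10 h 57 min; less 30 min break → 10 h 27 min
Fri: 6:08 AM–3:07 PM = 8 h 59 min; less 30 min break → 8 h 29 min
Sat: 9:50 AM–7:36 PM = 9 h 46 min; less 30 min break → 9 h 16 min
Sun: 8:29 AM–7:58 PM = 11 h 29 min; less 30 min break → 10 h 59 min
Total worked: 54 h 41 min = 54.68 h.
Threshold 44 h → overtime 10 h 41 min, regular 44 h 0 min.

Regular 44.00 hours, overtime 10.68 hours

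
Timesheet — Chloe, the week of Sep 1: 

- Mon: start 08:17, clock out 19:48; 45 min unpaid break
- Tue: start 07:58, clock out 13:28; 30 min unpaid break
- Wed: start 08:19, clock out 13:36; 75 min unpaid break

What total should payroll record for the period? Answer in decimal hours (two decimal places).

Mon: 08:17–19:48 = 11 h 31 min; less 45 min break → 10 h 46 min
Tue: 07:58–13:28 = 5 h 30 min; less 30 min break → 5 h 0 min
Wed: 08:19–13:36 = 5 h 17 min; less 75 min break → 4 h 2 min
Total: 10 h 46 min + 5 h 0 min + 4 h 2 min = 19 h 48 min.

19.80 hours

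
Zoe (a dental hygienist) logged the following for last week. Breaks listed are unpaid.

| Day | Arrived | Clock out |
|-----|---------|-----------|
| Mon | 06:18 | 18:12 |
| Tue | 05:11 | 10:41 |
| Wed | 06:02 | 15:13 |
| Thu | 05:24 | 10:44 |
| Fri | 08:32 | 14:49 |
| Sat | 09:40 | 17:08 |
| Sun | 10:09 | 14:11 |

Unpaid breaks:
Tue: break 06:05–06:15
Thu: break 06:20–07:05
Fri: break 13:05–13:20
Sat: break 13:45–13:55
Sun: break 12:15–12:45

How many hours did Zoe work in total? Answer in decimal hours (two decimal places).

Mon: 06:18–18:12 = 11 h 54 min
Tue: 05:11–10:41 = 5 h 30 min; less 10 min break → 5 h 20 min
Wed: 06:02–15:13 = 9 h 11 min
Thu: 05:24–10:44 = 5 h 20 min; less 45 min break → 4 h 35 min
Fri: 08:32–14:49 = 6 h 17 min; less 15 min break → 6 h 2 min
Sat: 09:40–17:08 = 7 h 28 min; less 10 min break → 7 h 18 min
Sun: 10:09–14:11 = 4 h 2 min; less 30 min break → 3 h 32 min
Total: 11 h 54 min + 5 h 20 min + 9 h 11 min + 4 h 35 min + 6 h 2 min + 7 h 18 min + 3 h 32 min = 47 h 52 min.

47.87 hours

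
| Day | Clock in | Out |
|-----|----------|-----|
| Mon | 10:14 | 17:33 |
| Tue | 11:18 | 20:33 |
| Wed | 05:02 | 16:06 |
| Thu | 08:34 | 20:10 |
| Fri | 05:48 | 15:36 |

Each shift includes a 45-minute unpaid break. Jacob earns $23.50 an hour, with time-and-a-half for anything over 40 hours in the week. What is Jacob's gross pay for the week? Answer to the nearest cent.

Mon: 10:14–17:33 = 7 h 19 min; less 45 min break → 6 h 34 min
Tue: 11:18–20:33 = 9 h 15 min; less 45 min break → 8 h 30 min
Wed: 05:02–16:06 = 11 h 4 min; less 45 min break → 10 h 19 min
Thu: 08:34–20:10 = 11 h 36 min; less 45 min break → 10 h 51 min
Fri: 05:48–15:36 = 9 h 48 min; less 45 min break → 9 h 3 min
Total worked: 45 h 17 min = 2717 min.
Regular 40 h 0 min = 2400 min at $23.50/h; overtime 5 h 17 min = 317 min at $35.25/h.
Pay = (2400 × $23.50 + 317 × $35.25) ÷ 60 = $1126.24.

$1126.24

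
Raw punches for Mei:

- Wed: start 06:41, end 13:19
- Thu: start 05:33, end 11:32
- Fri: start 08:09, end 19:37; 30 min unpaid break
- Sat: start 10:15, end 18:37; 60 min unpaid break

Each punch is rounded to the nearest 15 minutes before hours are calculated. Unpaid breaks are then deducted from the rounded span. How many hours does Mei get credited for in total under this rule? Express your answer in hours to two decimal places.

30.50 hours

Wed: in 06:41→06:45, out 13:19→13:15; 6 h 30 min
Thu: in 05:33→05:30, out 11:32→11:30; 6 h 0 min
Fri: in 08:09→08:15, out 19:37→19:30; 11 h 15 min − 30 min = 10 h 45 min
Sat: in 10:15→10:15, out 18:37→18:30; 8 h 15 min − 60 min = 7 h 15 min
Total credited: 30 h 30 min.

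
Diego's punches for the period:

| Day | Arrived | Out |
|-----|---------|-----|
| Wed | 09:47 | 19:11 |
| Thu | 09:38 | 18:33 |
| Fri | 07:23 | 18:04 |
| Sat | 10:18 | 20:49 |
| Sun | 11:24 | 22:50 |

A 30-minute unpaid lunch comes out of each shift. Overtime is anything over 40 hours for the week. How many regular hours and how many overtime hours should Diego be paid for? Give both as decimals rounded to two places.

Regular 40.00 hours, overtime 8.45 hours

Wed: 09:47–19:11 = 9 h 24 min; less 30 min break → 8 h 54 min
Thu: 09:38–18:33 = 8 h 55 min; less 30 min break → 8 h 25 min
Fri: 07:23–18:04 = 10 h 41 min; less 30 min break → 10 h 11 min
Sat: 10:18–20:49 = 10 h 31 min; less 30 min break → 10 h 1 min
Sun: 11:24–22:50 = 11 h 26 min; less 30 min break → 10 h 56 min
Total worked: 48 h 27 min = 48.45 h.
Threshold 40 h → overtime 8 h 27 min, regular 40 h 0 min.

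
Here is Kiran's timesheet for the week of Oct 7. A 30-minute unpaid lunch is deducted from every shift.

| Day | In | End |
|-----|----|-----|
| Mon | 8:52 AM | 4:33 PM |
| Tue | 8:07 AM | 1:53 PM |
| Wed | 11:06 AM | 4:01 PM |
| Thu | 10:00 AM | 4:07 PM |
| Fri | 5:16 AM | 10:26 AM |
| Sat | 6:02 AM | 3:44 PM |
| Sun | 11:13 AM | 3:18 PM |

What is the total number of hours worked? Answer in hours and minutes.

39 h 56 min

Mon: 8:52 AM–4:33 PM = 7 h 41 min; less 30 min break → 7 h 11 min
Tue: 8:07 AM–1:53 PM = 5 h 46 min; less 30 min break → 5 h 16 min
Wed: 11:06 AM–4:01 PM = 4 h 55 min; less 30 min break → 4 h 25 min
Thu: 10:00 AM–4:07 PM = 6 h 7 min; less 30 min break → 5 h 37 min
Fri: 5:16 AM–10:26 AM = 5 h 10 min; less 30 min break → 4 h 40 min
Sat: 6:02 AM–3:44 PM = 9 h 42 min; less 30 min break → 9 h 12 min
Sun: 11:13 AM–3:18 PM = 4 h 5 min; less 30 min break → 3 h 35 min
Total: 7 h 11 min + 5 h 16 min + 4 h 25 min + 5 h 37 min + 4 h 40 min + 9 h 12 min + 3 h 35 min = 39 h 56 min.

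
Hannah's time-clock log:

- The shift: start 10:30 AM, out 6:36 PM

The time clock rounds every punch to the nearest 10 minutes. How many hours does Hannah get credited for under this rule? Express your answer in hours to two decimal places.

8.17 hours

The shift: in 10:30 AM→10:30 AM, out 6:36 PM→6:40 PM; 8 h 10 min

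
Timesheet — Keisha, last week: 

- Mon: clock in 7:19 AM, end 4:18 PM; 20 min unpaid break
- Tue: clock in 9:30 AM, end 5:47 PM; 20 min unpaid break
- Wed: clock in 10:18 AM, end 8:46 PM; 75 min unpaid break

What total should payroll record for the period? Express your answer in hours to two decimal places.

Mon: 7:19 AM–4:18 PM = 8 h 59 min; less 20 min break → 8 h 39 min
Tue: 9:30 AM–5:47 PM = 8 h 17 min; less 20 min break → 7 h 57 min
Wed: 10:18 AM–8:46 PM = 10 h 28 min; less 75 min break → 9 h 13 min
Total: 8 h 39 min + 7 h 57 min + 9 h 13 min = 25 h 49 min.

25.82 hours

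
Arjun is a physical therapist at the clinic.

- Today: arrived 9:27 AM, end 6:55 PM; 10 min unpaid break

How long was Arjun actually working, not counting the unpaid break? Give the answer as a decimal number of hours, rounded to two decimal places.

Today: 9:27 AM–6:55 PM = 9 h 28 min; less 10 min break → 9 h 18 min

9.30 hours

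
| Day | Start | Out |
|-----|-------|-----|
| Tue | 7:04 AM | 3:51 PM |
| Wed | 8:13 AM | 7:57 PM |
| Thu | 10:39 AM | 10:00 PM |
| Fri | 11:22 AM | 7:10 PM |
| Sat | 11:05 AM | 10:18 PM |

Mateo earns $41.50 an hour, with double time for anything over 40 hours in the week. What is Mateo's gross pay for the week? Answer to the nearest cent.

Tue: 7:04 AM–3:51 PM = 8 h 47 min
Wed: 8:13 AM–7:57 PM = 11 h 44 min
Thu: 10:39 AM–10:00 PM = 11 h 21 min
Fri: 11:22 AM–7:10 PM = 7 h 48 min
Sat: 11:05 AM–10:18 PM = 11 h 13 min
Total worked: 50 h 53 min = 3053 min.
Regular 40 h 0 min = 2400 min at $41.50/h; overtime 10 h 53 min = 653 min at $83.00/h.
Pay = (2400 × $41.50 + 653 × $83.00) ÷ 60 = $2563.32.

$2563.32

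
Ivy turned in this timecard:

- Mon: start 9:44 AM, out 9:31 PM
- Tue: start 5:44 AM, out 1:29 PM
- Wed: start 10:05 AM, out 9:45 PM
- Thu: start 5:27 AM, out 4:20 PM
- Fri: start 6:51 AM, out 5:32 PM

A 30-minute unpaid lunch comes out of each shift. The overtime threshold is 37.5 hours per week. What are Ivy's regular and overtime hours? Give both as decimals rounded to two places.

Mon: 9:44 AM–9:31 PM = 11 h 47 min; less 30 min break → 11 h 17 min
Tue: 5:44 AM–1:29 PM = 7 h 45 min; less 30 min break → 7 h 15 min
Wed: 10:05 AM–9:45 PM = 11 h 40 min; less 30 min break → 11 h 10 min
Thu: 5:27 AM–4:20 PM = 10 h 53 min; less 30 min break → 10 h 23 min
Fri: 6:51 AM–5:32 PM = 10 h 41 min; less 30 min break → 10 h 11 min
Total worked: 50 h 16 min = 50.27 h.
Threshold 37.5 h → overtime 12 h 46 min, regular 37 h 30 min.

Regular 37.50 hours, overtime 12.77 hours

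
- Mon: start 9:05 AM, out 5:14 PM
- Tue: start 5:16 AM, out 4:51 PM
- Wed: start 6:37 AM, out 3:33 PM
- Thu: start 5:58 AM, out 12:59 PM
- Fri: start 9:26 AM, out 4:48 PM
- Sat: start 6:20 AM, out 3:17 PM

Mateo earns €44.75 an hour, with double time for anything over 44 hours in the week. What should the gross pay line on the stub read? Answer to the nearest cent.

€2685.00

Mon: 9:05 AM–5:14 PM = 8 h 9 min
Tue: 5:16 AM–4:51 PM = 11 h 35 min
Wed: 6:37 AM–3:33 PM = 8 h 56 min
Thu: 5:58 AM–12:59 PM = 7 h 1 min
Fri: 9:26 AM–4:48 PM = 7 h 22 min
Sat: 6:20 AM–3:17 PM = 8 h 57 min
Total worked: 52 h 0 min = 3120 min.
Regular 44 h 0 min = 2640 min at €44.75/h; overtime 8 h 0 min = 480 min at €89.50/h.
Pay = (2640 × €44.75 + 480 × €89.50) ÷ 60 = €2685.00.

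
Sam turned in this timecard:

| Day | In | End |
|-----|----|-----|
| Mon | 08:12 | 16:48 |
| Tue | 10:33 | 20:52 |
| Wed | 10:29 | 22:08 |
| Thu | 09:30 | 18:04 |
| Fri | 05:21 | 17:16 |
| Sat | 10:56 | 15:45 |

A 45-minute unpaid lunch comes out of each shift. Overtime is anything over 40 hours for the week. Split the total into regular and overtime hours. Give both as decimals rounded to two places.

Regular 40.00 hours, overtime 11.37 hours

Mon: 08:12–16:48 = 8 h 36 min; less 45 min break → 7 h 51 min
Tue: 10:33–20:52 = 10 h 19 min; less 45 min break → 9 h 34 min
Wed: 10:29–22:08 = 11 h 39 min; less 45 min break → 10 h 54 min
Thu: 09:30–18:04 = 8 h 34 min; less 45 min break → 7 h 49 min
Fri: 05:21–17:16 = 11 h 55 min; less 45 min break → 11 h 10 min
Sat: 10:56–15:45 = 4 h 49 min; less 45 min break → 4 h 4 min
Total worked: 51 h 22 min = 51.37 h.
Threshold 40 h → overtime 11 h 22 min, regular 40 h 0 min.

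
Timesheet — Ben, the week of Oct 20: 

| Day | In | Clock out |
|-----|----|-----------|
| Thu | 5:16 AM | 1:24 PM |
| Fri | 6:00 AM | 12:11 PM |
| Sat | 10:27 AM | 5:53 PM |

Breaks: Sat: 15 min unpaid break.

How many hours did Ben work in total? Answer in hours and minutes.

21 h 30 min

Thu: 5:16 AM–1:24 PM = 8 h 8 min
Fri: 6:00 AM–12:11 PM = 6 h 11 min
Sat: 10:27 AM–5:53 PM = 7 h 26 min; less 15 min break → 7 h 11 min
Total: 8 h 8 min + 6 h 11 min + 7 h 11 min = 21 h 30 min.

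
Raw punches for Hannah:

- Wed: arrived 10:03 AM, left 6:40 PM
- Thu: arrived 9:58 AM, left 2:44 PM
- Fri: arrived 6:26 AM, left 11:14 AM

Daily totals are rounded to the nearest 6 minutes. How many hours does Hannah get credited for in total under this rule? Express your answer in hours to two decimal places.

18.20 hours

Wed: 10:03 AM–6:40 PM = 8 h 37 min → rounds to 8 h 36 min
Thu: 9:58 AM–2:44 PM = 4 h 46 min → rounds to 4 h 48 min
Fri: 6:26 AM–11:14 AM = 4 h 48 min → rounds to 4 h 48 min
Total credited: 18 h 12 min.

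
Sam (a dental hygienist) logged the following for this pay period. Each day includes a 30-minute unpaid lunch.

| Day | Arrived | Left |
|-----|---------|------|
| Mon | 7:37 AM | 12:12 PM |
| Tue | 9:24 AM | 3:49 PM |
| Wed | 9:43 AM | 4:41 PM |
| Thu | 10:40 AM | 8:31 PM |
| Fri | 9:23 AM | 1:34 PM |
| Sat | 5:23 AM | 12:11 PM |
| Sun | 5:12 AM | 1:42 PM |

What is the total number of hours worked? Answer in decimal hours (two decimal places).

43.80 hours

Mon: 7:37 AM–12:12 PM = 4 h 35 min; less 30 min break → 4 h 5 min
Tue: 9:24 AM–3:49 PM = 6 h 25 min; less 30 min break → 5 h 55 min
Wed: 9:43 AM–4:41 PM = 6 h 58 min; less 30 min break → 6 h 28 min
Thu: 10:40 AM–8:31 PM = 9 h 51 min; less 30 min break → 9 h 21 min
Fri: 9:23 AM–1:34 PM = 4 h 11 min; less 30 min break → 3 h 41 min
Sat: 5:23 AM–12:11 PM = 6 h 48 min; less 30 min break → 6 h 18 min
Sun: 5:12 AM–1:42 PM = 8 h 30 min; less 30 min break → 8 h 0 min
Total: 4 h 5 min + 5 h 55 min + 6 h 28 min + 9 h 21 min + 3 h 41 min + 6 h 18 min + 8 h 0 min = 43 h 48 min.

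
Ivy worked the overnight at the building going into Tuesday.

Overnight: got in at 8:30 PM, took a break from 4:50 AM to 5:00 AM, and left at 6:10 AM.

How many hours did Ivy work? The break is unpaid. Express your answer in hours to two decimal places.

9.50 hours

Overnight: 8:30 PM → midnight = 3 h 30 min; midnight → 6:10 AM = 6 h 10 min; span 9 h 40 min; less 10 min break → 9 h 30 min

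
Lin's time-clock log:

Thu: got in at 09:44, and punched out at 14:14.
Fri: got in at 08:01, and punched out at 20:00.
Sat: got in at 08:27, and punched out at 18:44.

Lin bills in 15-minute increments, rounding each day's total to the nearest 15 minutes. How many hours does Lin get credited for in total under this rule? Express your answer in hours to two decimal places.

Thu: 09:44–14:14 = 4 h 30 min → rounds to 4 h 30 min
Fri: 08:01–20:00 = 11 h 59 min → rounds to 12 h 0 min
Sat: 08:27–18:44 = 10 h 17 min → rounds to 10 h 15 min
Total credited: 26 h 45 min.

26.75 hours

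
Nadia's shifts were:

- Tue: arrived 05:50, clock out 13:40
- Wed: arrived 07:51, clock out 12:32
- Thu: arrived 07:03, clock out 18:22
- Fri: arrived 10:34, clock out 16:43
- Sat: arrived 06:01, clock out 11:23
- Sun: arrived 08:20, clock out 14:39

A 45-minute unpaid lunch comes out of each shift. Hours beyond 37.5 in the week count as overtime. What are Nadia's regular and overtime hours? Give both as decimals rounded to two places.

Tue: 05:50–13:40 = 7 h 50 min; less 45 min break → 7 h 5 min
Wed: 07:51–12:32 = 4 h 41 min; less 45 min break → 3 h 56 min
Thu: 07:03–18:22 = 11 h 19 min; less 45 min break → 10 h 34 min
Fri: 10:34–16:43 = 6 h 9 min; less 45 min break → 5 h 24 min
Sat: 06:01–11:23 = 5 h 22 min; less 45 min break → 4 h 37 min
Sun: 08:20–14:39 = 6 h 19 min; less 45 min break → 5 h 34 min
Total worked: 37 h 10 min = 37.17 h.
Threshold 37.5 h → overtime 0 h 0 min, regular 37 h 10 min.

Regular 37.17 hours, overtime 0.00 hours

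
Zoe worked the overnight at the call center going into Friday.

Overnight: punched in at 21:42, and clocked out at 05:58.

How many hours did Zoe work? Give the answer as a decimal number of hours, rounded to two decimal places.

Overnight: 21:42 → midnight = 2 h 18 min; midnight → 05:58 = 5 h 58 min; span 8 h 16 min

8.27 hours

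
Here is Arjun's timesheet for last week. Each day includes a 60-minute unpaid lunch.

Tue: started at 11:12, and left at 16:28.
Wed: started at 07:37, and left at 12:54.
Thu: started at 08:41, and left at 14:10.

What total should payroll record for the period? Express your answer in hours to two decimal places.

13.03 hours

Tue: 11:12–16:28 = 5 h 16 min; less 60 min break → 4 h 16 min
Wed: 07:37–12:54 = 5 h 17 min; less 60 min break → 4 h 17 min
Thu: 08:41–14:10 = 5 h 29 min; less 60 min break → 4 h 29 min
Total: 4 h 16 min + 4 h 17 min + 4 h 29 min = 13 h 2 min.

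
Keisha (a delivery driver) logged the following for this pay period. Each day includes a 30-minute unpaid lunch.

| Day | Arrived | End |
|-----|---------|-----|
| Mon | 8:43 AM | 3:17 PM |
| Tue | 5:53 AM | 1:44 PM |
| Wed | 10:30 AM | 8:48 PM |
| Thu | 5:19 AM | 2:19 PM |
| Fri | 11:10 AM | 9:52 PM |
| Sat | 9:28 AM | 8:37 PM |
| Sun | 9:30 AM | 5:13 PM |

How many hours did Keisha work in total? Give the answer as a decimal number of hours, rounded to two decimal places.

Mon: 8:43 AM–3:17 PM = 6 h 34 min; less 30 min break → 6 h 4 min
Tue: 5:53 AM–1:44 PM = 7 h 51 min; less 30 min break → 7 h 21 min
Wed: 10:30 AM–8:48 PM = 10 h 18 min; less 30 min break → 9 h 48 min
Thu: 5:19 AM–2:19 PM = 9 h 0 min; less 30 min break → 8 h 30 min
Fri: 11:10 AM–9:52 PM = 10 h 42 min; less 30 min break → 10 h 12 min
Sat: 9:28 AM–8:37 PM = 11 h 9 min; less 30 min break → 10 h 39 min
Sun: 9:30 AM–5:13 PM = 7 h 43 min; less 30 min break → 7 h 13 min
Total: 6 h 4 min + 7 h 21 min + 9 h 48 min + 8 h 30 min + 10 h 12 min + 10 h 39 min + 7 h 13 min = 59 h 47 min.

59.78 hours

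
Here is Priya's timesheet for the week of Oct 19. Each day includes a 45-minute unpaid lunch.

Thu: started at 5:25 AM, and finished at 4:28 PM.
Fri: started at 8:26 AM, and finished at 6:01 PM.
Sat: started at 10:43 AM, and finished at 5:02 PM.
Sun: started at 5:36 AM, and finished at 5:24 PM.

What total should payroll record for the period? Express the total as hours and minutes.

35 h 45 min

Thu: 5:25 AM–4:28 PM = 11 h 3 min; less 45 min break → 10 h 18 min
Fri: 8:26 AM–6:01 PM = 9 h 35 min; less 45 min break → 8 h 50 min
Sat: 10:43 AM–5:02 PM = 6 h 19 min; less 45 min break → 5 h 34 min
Sun: 5:36 AM–5:24 PM = 11 h 48 min; less 45 min break → 11 h 3 min
Total: 10 h 18 min + 8 h 50 min + 5 h 34 min + 11 h 3 min = 35 h 45 min.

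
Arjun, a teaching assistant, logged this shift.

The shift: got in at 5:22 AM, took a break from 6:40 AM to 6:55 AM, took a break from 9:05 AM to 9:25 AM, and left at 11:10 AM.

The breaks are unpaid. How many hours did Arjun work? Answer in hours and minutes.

The shift: 5:22 AM–11:10 AM = 5 h 48 min; less 35 min break → 5 h 13 min

5 h 13 min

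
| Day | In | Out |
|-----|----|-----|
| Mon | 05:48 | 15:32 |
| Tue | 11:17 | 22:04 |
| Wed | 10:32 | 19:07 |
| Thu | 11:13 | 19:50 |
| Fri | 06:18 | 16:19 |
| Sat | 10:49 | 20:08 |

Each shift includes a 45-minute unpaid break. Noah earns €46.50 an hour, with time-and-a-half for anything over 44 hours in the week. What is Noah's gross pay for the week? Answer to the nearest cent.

€2642.36

Mon: 05:48–15:32 = 9 h 44 min; less 45 min break → 8 h 59 min
Tue: 11:17–22:04 = 10 h 47 min; less 45 min break → 10 h 2 min
Wed: 10:32–19:07 = 8 h 35 min; less 45 min break → 7 h 50 min
Thu: 11:13–19:50 = 8 h 37 min; less 45 min break → 7 h 52 min
Fri: 06:18–16:19 = 10 h 1 min; less 45 min break → 9 h 16 min
Sat: 10:49–20:08 = 9 h 19 min; less 45 min break → 8 h 34 min
Total worked: 52 h 33 min = 3153 min.
Regular 44 h 0 min = 2640 min at €46.50/h; overtime 8 h 33 min = 513 min at €69.75/h.
Pay = (2640 × €46.50 + 513 × €69.75) ÷ 60 = €2642.36.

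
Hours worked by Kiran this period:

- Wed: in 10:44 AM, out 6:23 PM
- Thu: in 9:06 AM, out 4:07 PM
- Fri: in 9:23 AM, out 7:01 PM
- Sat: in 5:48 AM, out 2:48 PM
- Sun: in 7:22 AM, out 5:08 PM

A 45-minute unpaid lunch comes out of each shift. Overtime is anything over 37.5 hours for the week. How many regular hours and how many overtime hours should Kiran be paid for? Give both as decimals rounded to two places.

Regular 37.50 hours, overtime 1.82 hours

Wed: 10:44 AM–6:23 PM = 7 h 39 min; less 45 min break → 6 h 54 min
Thu: 9:06 AM–4:07 PM = 7 h 1 min; less 45 min break → 6 h 16 min
Fri: 9:23 AM–7:01 PM = 9 h 38 min; less 45 min break → 8 h 53 min
Sat: 5:48 AM–2:48 PM = 9 h 0 min; less 45 min break → 8 h 15 min
Sun: 7:22 AM–5:08 PM = 9 h 46 min; less 45 min break → 9 h 1 min
Total worked: 39 h 19 min = 39.32 h.
Threshold 37.5 h → overtime 1 h 49 min, regular 37 h 30 min.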